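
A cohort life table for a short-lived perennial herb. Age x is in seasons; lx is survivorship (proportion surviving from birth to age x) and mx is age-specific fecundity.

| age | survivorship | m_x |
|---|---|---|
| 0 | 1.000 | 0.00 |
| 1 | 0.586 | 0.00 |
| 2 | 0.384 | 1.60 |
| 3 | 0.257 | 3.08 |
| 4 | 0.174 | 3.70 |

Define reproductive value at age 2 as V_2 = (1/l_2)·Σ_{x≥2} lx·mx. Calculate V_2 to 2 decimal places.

5.34

lx·mx for x ≥ 2: 0.6144, 0.79156, 0.6438 → sum = 2.04976
V_2 = 2.04976 / l_2 = 2.04976 / 0.384 = 5.337917… → 5.34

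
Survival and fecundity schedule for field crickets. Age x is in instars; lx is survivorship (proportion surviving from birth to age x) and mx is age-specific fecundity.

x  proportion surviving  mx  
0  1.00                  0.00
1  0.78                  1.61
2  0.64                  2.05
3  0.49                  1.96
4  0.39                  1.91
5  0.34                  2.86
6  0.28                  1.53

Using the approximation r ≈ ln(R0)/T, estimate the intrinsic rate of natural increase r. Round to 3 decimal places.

0.574

R0 = Σ lx·mx = 0 + 1.2558 + 1.312 + 0.9604 + 0.7449 + 0.9724 + 0.4284 = 5.6739
Σ x·lx·mx = 17.173; T = 17.173/5.6739 = 3.02667…
r ≈ ln(R0)/T = ln(5.6739)/3.02667… = 0.57353… → 0.574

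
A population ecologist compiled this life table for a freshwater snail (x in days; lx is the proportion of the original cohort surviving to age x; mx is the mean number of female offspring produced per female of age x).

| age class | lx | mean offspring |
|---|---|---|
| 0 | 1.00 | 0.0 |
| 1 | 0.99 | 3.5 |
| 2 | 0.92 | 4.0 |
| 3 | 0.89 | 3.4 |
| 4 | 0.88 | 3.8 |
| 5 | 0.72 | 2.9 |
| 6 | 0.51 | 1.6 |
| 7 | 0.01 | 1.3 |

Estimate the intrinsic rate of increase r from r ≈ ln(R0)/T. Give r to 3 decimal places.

R0 = Σ lx·mx = 0 + 3.465 + 3.68 + 3.026 + 3.344 + 2.088 + 0.816 + 0.013 = 16.432
Σ x·lx·mx = 48.706; T = 48.706/16.432 = 2.96409…
r ≈ ln(R0)/T = ln(16.432)/2.96409… = 0.94438… → 0.944

0.944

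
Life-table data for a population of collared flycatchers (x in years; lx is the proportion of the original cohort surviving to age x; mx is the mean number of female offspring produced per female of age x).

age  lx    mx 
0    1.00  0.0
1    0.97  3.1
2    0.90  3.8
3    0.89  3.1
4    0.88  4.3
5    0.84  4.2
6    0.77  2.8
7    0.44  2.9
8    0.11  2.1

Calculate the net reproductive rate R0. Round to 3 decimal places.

20.161

lx·mx by age: 0, 3.007, 3.42, 2.759, 3.784, 3.528, 2.156, 1.276, 0.231
R0 = Σ lx·mx = 20.161 → 20.161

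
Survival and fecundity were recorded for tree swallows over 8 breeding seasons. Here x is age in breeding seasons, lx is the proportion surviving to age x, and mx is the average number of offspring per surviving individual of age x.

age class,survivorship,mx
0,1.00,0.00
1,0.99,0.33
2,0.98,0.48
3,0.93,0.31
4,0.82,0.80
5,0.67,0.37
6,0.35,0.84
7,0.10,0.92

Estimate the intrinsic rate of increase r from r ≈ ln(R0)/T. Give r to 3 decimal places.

0.245

R0 = Σ lx·mx = 0 + 0.3267 + 0.4704 + 0.2883 + 0.656 + 0.2479 + 0.294 + 0.092 = 2.3753
Σ x·lx·mx = 8.4039; T = 8.4039/2.3753 = 3.53804…
r ≈ ln(R0)/T = ln(2.3753)/3.53804… = 0.24452… → 0.245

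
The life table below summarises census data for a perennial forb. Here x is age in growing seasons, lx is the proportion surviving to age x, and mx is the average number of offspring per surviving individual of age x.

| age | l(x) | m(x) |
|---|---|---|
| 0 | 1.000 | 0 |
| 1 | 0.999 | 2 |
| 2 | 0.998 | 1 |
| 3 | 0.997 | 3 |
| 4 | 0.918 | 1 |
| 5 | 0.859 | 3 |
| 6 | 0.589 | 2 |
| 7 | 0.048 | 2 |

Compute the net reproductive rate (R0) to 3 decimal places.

lx·mx by age: 0, 1.998, 0.998, 2.991, 0.918, 2.577, 1.178, 0.096
R0 = Σ lx·mx = 10.756 → 10.756

10.756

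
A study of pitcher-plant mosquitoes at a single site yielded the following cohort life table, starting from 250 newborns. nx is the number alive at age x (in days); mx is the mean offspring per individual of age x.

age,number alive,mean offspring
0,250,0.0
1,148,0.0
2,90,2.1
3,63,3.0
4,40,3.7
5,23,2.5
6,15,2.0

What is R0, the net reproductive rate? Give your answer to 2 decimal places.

2.45

lx = nx/n0 = nx/250: 1, 0.592, 0.36, 0.252, 0.16, 0.092, 0.06
lx·mx by age: 0, 0, 0.756, 0.756, 0.592, 0.23, 0.12
R0 = Σ lx·mx = 2.454 → 2.45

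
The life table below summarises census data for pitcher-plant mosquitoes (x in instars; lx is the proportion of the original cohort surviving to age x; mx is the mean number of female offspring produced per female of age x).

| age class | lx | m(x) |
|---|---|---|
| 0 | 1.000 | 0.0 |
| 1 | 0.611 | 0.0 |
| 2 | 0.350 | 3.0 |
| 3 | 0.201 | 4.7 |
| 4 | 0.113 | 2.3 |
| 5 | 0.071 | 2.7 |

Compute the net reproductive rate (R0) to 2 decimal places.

lx·mx by age: 0, 0, 1.05, 0.9447, 0.2599, 0.1917
R0 = Σ lx·mx = 2.4463 → 2.45

2.45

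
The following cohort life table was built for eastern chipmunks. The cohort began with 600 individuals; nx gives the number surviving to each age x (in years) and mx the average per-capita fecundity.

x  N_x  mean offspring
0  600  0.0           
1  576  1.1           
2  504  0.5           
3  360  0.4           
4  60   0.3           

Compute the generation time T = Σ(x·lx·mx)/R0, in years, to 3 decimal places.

lx = nx/n0 = nx/600: 1, 0.96, 0.84, 0.6, 0.1
lx·mx: 0, 1.056, 0.42, 0.24, 0.03 → R0 = 1.746
x·lx·mx: 0, 1.056, 0.84, 0.72, 0.12 → Σ = 2.736
T = 2.736 / 1.746 = 1.56701… → 1.567

1.567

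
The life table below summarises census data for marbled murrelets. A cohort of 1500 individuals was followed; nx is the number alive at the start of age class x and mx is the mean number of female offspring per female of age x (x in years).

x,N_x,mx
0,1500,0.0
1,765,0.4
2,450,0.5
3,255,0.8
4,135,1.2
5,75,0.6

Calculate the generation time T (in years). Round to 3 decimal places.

2.379

lx = nx/n0 = nx/1500: 1, 0.51, 0.3, 0.17, 0.09, 0.05
lx·mx: 0, 0.204, 0.15, 0.136, 0.108, 0.03 → R0 = 0.628
x·lx·mx: 0, 0.204, 0.3, 0.408, 0.432, 0.15 → Σ = 1.494
T = 1.494 / 0.628 = 2.378981… → 2.379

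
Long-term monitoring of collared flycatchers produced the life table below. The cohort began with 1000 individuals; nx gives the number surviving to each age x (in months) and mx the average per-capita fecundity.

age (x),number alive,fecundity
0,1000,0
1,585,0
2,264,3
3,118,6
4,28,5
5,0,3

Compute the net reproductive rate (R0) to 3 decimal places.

lx = nx/n0 = nx/1000: 1, 0.585, 0.264, 0.118, 0.028, 0
lx·mx by age: 0, 0, 0.792, 0.708, 0.14, 0
R0 = Σ lx·mx = 1.64 → 1.640

1.640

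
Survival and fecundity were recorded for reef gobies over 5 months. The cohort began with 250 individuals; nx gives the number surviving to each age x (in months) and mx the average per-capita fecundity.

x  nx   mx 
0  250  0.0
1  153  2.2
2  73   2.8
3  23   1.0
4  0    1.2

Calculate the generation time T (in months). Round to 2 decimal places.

1.44

lx = nx/n0 = nx/250: 1, 0.612, 0.292, 0.092, 0
lx·mx: 0, 1.3464, 0.8176, 0.092, 0 → R0 = 2.256
x·lx·mx: 0, 1.3464, 1.6352, 0.276, 0 → Σ = 3.2576
T = 3.2576 / 2.256 = 1.443972… → 1.44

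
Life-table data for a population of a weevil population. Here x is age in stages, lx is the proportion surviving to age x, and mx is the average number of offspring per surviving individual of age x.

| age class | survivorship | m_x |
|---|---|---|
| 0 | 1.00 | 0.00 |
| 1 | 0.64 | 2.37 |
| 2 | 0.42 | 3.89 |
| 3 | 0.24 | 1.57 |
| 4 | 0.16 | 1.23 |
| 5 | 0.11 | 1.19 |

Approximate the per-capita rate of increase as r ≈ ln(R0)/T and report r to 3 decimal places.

R0 = Σ lx·mx = 0 + 1.5168 + 1.6338 + 0.3768 + 0.1968 + 0.1309 = 3.8551
Σ x·lx·mx = 7.3565; T = 7.3565/3.8551 = 1.90825…
r ≈ ln(R0)/T = ln(3.8551)/1.90825… = 0.70714… → 0.707

0.707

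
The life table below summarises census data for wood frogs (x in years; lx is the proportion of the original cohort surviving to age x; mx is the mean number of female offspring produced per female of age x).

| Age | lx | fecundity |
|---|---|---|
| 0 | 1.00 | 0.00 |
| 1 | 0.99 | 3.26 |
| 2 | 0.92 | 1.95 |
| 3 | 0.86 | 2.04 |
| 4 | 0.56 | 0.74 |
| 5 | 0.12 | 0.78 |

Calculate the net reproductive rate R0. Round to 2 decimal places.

7.28

lx·mx by age: 0, 3.2274, 1.794, 1.7544, 0.4144, 0.0936
R0 = Σ lx·mx = 7.2838 → 7.28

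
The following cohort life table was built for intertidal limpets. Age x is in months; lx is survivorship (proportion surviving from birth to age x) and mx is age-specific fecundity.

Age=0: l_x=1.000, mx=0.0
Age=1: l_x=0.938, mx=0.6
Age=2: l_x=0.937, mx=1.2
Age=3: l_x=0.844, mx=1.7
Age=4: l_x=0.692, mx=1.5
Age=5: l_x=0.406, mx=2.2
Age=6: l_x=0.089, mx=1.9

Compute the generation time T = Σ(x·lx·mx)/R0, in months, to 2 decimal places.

3.21

lx·mx: 0, 0.5628, 1.1244, 1.4348, 1.038, 0.8932, 0.1691 → R0 = 5.2223
x·lx·mx: 0, 0.5628, 2.2488, 4.3044, 4.152, 4.466, 1.0146 → Σ = 16.7486
T = 16.7486 / 5.2223 = 3.207131… → 3.21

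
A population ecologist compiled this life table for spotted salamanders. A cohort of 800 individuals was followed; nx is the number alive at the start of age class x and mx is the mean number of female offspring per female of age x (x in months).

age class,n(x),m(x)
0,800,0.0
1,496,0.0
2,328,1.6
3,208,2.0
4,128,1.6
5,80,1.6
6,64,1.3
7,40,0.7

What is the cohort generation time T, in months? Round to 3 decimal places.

lx = nx/n0 = nx/800: 1, 0.62, 0.41, 0.26, 0.16, 0.1, 0.08, 0.05
lx·mx: 0, 0, 0.656, 0.52, 0.256, 0.16, 0.104, 0.035 → R0 = 1.731
x·lx·mx: 0, 0, 1.312, 1.56, 1.024, 0.8, 0.624, 0.245 → Σ = 5.565
T = 5.565 / 1.731 = 3.214905… → 3.215

3.215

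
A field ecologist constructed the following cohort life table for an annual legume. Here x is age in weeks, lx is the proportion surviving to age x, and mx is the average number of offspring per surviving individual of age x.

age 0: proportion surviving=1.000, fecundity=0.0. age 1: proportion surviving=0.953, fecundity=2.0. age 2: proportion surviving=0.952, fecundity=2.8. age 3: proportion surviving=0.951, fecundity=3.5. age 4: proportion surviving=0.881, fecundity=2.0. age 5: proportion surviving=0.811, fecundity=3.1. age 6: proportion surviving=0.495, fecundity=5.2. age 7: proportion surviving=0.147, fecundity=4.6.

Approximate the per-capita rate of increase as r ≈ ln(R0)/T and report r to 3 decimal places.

0.740

R0 = Σ lx·mx = 0 + 1.906 + 2.6656 + 3.3285 + 1.762 + 2.5141 + 2.574 + 0.6762 = 15.4264
Σ x·lx·mx = 57.0186; T = 57.0186/15.4264 = 3.69617…
r ≈ ln(R0)/T = ln(15.4264)/3.69617… = 0.74025… → 0.740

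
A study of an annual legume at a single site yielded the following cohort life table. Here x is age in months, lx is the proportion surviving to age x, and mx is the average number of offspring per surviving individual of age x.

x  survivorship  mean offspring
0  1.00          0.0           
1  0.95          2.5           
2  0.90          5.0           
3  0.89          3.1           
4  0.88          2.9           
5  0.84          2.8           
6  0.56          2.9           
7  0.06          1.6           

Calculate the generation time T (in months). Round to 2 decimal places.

lx·mx: 0, 2.375, 4.5, 2.759, 2.552, 2.352, 1.624, 0.096 → R0 = 16.258
x·lx·mx: 0, 2.375, 9, 8.277, 10.208, 11.76, 9.744, 0.672 → Σ = 52.036
T = 52.036 / 16.258 = 3.20064… → 3.20

3.20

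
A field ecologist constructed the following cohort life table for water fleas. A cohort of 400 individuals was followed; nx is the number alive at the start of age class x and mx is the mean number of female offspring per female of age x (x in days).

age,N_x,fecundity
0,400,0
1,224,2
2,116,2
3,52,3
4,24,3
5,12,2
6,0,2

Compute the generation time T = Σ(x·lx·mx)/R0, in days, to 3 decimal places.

lx = nx/n0 = nx/400: 1, 0.56, 0.29, 0.13, 0.06, 0.03, 0
lx·mx: 0, 1.12, 0.58, 0.39, 0.18, 0.06, 0 → R0 = 2.33
x·lx·mx: 0, 1.12, 1.16, 1.17, 0.72, 0.3, 0 → Σ = 4.47
T = 4.47 / 2.33 = 1.918455… → 1.918

1.918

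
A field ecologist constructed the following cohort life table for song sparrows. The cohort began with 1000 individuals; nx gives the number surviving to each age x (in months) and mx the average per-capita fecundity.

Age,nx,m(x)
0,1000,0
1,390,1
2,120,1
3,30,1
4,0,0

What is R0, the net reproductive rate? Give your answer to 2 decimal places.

0.54

lx = nx/n0 = nx/1000: 1, 0.39, 0.12, 0.03, 0
lx·mx by age: 0, 0.39, 0.12, 0.03, 0
R0 = Σ lx·mx = 0.54 → 0.54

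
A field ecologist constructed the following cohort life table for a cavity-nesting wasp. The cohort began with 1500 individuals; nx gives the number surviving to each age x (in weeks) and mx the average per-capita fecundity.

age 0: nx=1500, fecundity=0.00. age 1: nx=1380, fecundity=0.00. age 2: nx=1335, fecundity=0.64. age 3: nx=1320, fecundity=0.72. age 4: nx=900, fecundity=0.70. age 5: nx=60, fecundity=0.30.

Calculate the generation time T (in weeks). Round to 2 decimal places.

2.92

lx = nx/n0 = nx/1500: 1, 0.92, 0.89, 0.88, 0.6, 0.04
lx·mx: 0, 0, 0.5696, 0.6336, 0.42, 0.012 → R0 = 1.6352
x·lx·mx: 0, 0, 1.1392, 1.9008, 1.68, 0.06 → Σ = 4.78
T = 4.78 / 1.6352 = 2.92319… → 2.92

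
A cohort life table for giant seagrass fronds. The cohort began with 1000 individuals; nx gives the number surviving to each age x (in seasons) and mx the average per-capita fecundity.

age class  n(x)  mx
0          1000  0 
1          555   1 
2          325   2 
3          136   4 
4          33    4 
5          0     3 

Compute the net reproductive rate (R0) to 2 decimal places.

lx = nx/n0 = nx/1000: 1, 0.555, 0.325, 0.136, 0.033, 0
lx·mx by age: 0, 0.555, 0.65, 0.544, 0.132, 0
R0 = Σ lx·mx = 1.881 → 1.88

1.88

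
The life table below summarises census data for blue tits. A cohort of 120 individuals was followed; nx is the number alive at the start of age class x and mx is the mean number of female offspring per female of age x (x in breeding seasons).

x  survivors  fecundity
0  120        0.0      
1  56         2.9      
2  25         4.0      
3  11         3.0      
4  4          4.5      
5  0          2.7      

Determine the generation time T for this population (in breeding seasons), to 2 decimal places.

lx = nx/n0 = nx/120: 1, 0.46667…, 0.20833…, 0.09167…, 0.03333…, 0
lx·mx: 0, 1.353333…, 0.833333…, 0.275…, 0.15…, 0 → R0 = 2.611667…
x·lx·mx: 0, 1.353333…, 1.666667…, 0.825…, 0.6…, 0 → Σ = 4.445…
T = 4.445… / 2.611667… = 1.701978… → 1.70

1.70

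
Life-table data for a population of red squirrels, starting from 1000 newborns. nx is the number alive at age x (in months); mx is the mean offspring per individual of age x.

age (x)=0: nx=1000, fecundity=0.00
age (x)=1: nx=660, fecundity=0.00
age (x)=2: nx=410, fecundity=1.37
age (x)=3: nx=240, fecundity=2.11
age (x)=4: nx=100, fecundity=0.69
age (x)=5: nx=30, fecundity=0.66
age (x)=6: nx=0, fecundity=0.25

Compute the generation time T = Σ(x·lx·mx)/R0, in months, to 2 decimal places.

2.61

lx = nx/n0 = nx/1000: 1, 0.66, 0.41, 0.24, 0.1, 0.03, 0
lx·mx: 0, 0, 0.5617, 0.5064, 0.069, 0.0198, 0 → R0 = 1.1569
x·lx·mx: 0, 0, 1.1234, 1.5192, 0.276, 0.099, 0 → Σ = 3.0176
T = 3.0176 / 1.1569 = 2.60835… → 2.61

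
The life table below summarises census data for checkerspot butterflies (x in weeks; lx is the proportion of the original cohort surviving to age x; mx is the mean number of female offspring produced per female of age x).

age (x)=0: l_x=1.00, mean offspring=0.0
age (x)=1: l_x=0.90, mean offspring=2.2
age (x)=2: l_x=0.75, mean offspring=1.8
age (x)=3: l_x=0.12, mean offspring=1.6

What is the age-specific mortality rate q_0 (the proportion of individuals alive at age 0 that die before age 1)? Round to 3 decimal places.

0.100

q_0 = (l_0 − l_1) / l_0 = (1 − 0.9) / 1
     = 0.1 / 1 = 0.1 → 0.100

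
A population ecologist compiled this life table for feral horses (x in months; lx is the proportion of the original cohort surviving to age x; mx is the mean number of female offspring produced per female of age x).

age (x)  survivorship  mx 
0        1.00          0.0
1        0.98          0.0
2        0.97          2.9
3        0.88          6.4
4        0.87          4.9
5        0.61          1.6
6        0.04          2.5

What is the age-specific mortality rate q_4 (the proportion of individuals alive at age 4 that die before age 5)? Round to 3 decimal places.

q_4 = (l_4 − l_5) / l_4 = (0.87 − 0.61) / 0.87
     = 0.26 / 0.87 = 0.298851… → 0.299

0.299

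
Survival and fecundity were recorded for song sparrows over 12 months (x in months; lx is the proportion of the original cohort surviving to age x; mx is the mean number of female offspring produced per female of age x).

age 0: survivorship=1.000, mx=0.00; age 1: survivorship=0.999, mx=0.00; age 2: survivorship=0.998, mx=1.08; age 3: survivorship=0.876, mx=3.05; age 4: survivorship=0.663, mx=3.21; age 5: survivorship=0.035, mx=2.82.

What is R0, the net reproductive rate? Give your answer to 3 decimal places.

lx·mx by age: 0, 0, 1.07784, 2.6718, 2.12823, 0.0987
R0 = Σ lx·mx = 5.97657 → 5.977

5.977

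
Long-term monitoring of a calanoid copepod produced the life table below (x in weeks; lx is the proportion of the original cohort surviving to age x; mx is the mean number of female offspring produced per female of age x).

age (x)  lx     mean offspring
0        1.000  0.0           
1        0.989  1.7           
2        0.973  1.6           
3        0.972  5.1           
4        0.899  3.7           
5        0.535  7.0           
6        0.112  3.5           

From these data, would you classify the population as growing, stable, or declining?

growing

R0 = Σ lx·mx = 0 + 1.6813 + 1.5568 + 4.9572 + 3.3263 + 3.745 + 0.392 = 15.6586
R0 > 1, so the population is growing.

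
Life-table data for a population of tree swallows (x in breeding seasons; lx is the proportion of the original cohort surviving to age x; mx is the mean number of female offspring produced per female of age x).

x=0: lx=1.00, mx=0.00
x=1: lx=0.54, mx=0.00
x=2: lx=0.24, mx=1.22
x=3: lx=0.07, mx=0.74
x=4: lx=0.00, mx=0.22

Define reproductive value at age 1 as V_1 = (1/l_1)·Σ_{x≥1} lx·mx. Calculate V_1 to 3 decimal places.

0.638

lx·mx for x ≥ 1: 0, 0.2928, 0.0518, 0 → sum = 0.3446
V_1 = 0.3446 / l_1 = 0.3446 / 0.54 = 0.638148… → 0.638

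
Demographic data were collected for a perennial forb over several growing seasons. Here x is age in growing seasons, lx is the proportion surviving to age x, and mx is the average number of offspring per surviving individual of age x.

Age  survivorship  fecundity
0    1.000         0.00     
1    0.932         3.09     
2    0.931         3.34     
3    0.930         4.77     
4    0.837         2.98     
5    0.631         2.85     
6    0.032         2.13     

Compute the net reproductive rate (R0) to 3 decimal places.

14.786

lx·mx by age: 0, 2.87988, 3.10954, 4.4361, 2.49426, 1.79835, 0.06816
R0 = Σ lx·mx = 14.78629 → 14.786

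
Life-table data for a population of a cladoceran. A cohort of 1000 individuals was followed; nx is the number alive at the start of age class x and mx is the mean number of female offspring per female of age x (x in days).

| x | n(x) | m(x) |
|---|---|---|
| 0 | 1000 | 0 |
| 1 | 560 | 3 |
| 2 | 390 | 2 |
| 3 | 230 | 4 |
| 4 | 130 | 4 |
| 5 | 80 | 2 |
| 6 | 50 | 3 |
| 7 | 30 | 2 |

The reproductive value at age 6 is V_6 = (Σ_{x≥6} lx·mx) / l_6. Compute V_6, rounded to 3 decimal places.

lx = nx/n0 = nx/1000: 1, 0.56, 0.39, 0.23, 0.13, 0.08, 0.05, 0.03
lx·mx for x ≥ 6: 0.15, 0.06 → sum = 0.21
V_6 = 0.21 / l_6 = 0.21 / 0.05 = 4.2 → 4.200

4.200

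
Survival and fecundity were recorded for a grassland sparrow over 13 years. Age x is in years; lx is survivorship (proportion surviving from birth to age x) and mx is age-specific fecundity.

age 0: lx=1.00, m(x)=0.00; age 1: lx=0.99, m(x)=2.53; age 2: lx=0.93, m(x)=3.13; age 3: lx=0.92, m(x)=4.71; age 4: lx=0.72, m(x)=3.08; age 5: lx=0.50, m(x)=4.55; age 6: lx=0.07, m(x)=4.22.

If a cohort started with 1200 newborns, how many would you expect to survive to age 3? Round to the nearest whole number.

1104

Expected survivors = N0 · l_3 = 1200 × 0.92 = 1104 → 1104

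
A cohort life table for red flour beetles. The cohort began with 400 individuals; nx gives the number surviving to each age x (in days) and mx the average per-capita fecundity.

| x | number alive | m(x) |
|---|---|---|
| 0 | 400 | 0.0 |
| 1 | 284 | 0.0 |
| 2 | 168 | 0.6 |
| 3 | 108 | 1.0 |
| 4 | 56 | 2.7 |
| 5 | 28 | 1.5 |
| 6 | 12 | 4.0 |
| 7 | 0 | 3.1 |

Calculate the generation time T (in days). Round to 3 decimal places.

lx = nx/n0 = nx/400: 1, 0.71, 0.42, 0.27, 0.14, 0.07, 0.03, 0
lx·mx: 0, 0, 0.252, 0.27, 0.378, 0.105, 0.12, 0 → R0 = 1.125
x·lx·mx: 0, 0, 0.504, 0.81, 1.512, 0.525, 0.72, 0 → Σ = 4.071
T = 4.071 / 1.125 = 3.618667… → 3.619

3.619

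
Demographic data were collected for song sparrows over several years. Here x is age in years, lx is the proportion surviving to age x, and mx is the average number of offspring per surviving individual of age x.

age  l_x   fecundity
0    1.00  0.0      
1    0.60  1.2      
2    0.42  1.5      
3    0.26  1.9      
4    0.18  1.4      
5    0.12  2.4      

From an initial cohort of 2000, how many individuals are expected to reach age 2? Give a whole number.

Expected survivors = N0 · l_2 = 2000 × 0.42 = 840 → 840

840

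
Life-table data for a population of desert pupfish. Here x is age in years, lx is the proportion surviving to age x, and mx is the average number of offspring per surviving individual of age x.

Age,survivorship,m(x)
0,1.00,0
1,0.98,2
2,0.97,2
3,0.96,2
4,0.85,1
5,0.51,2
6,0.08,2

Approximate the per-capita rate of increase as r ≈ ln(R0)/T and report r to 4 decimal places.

R0 = Σ lx·mx = 0 + 1.96 + 1.94 + 1.92 + 0.85 + 1.02 + 0.16 = 7.85
Σ x·lx·mx = 21.06; T = 21.06/7.85 = 2.6828…
r ≈ ln(R0)/T = ln(7.85)/2.6828… = 0.768045… → 0.7680

0.7680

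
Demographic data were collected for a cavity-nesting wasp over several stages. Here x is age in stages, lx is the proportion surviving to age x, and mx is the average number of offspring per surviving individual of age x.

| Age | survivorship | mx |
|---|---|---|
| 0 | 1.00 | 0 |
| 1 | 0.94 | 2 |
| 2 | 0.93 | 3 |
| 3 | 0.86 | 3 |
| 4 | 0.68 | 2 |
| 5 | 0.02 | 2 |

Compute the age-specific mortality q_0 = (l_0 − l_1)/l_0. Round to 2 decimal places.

q_0 = (l_0 − l_1) / l_0 = (1 − 0.94) / 1
     = 0.06 / 1 = 0.06 → 0.06

0.06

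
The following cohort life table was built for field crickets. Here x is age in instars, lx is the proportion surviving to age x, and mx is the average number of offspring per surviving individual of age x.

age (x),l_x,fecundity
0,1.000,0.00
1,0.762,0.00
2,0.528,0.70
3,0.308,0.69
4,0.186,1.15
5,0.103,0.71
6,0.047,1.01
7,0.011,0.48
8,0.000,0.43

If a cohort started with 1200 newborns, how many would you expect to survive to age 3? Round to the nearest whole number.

370

Expected survivors = N0 · l_3 = 1200 × 0.308 = 369.6 → 370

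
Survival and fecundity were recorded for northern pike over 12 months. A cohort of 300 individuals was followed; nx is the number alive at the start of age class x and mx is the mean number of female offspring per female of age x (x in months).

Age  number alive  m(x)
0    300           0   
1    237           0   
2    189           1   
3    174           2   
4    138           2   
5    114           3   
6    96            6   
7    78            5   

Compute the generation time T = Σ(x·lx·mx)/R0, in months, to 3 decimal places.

lx = nx/n0 = nx/300: 1, 0.79, 0.63, 0.58, 0.46, 0.38, 0.32, 0.26
lx·mx: 0, 0, 0.63, 1.16, 0.92, 1.14, 1.92, 1.3 → R0 = 7.07
x·lx·mx: 0, 0, 1.26, 3.48, 3.68, 5.7, 11.52, 9.1 → Σ = 34.74
T = 34.74 / 7.07 = 4.91372… → 4.914

4.914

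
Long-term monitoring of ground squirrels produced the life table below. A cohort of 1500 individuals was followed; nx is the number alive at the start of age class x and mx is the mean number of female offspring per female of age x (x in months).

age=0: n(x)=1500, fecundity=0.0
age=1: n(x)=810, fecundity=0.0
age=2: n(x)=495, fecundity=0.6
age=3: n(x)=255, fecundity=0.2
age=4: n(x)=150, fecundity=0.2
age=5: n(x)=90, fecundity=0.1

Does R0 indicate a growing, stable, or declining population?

lx = nx/n0 = nx/1500: 1, 0.54, 0.33, 0.17, 0.1, 0.06
R0 = Σ lx·mx = 0 + 0 + 0.198 + 0.034 + 0.02 + 0.006 = 0.258
R0 < 1, so the population is declining.

declining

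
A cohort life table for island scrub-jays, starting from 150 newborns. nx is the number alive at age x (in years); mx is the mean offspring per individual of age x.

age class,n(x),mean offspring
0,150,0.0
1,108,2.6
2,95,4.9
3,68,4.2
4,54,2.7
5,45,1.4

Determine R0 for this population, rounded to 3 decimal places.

lx = nx/n0 = nx/150: 1, 0.72, 0.63333…, 0.45333…, 0.36, 0.3
lx·mx by age: 0, 1.872, 3.103333…, 1.904…, 0.972, 0.42
R0 = Σ lx·mx = 8.271333… → 8.271

8.271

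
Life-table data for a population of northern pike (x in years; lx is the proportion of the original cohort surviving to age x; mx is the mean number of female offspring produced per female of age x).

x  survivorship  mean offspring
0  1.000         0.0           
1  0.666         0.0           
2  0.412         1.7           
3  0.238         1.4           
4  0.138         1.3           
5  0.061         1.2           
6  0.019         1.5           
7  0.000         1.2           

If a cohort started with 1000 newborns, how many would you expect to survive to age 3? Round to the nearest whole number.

Expected survivors = N0 · l_3 = 1000 × 0.238 = 238 → 238

238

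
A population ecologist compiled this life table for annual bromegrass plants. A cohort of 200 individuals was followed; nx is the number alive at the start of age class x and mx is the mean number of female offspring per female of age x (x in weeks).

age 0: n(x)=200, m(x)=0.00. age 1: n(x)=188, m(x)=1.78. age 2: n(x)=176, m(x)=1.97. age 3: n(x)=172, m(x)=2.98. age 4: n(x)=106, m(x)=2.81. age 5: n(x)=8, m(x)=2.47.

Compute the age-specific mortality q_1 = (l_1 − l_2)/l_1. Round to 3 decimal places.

0.064

lx = nx/n0 = nx/200: 1, 0.94, 0.88, 0.86, 0.53, 0.04
q_1 = (l_1 − l_2) / l_1 = (0.94 − 0.88) / 0.94
     = 0.06 / 0.94 = 0.06383… → 0.064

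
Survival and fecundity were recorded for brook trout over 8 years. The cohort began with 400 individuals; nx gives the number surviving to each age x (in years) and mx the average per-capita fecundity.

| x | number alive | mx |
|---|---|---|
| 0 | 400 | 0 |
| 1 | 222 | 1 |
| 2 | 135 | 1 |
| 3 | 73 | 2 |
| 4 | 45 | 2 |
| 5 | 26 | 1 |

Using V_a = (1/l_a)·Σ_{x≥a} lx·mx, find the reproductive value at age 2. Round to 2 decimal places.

lx = nx/n0 = nx/400: 1, 0.555, 0.3375, 0.1825, 0.1125, 0.065
lx·mx for x ≥ 2: 0.3375, 0.365, 0.225, 0.065 → sum = 0.9925
V_2 = 0.9925 / l_2 = 0.9925 / 0.3375 = 2.940741… → 2.94

2.94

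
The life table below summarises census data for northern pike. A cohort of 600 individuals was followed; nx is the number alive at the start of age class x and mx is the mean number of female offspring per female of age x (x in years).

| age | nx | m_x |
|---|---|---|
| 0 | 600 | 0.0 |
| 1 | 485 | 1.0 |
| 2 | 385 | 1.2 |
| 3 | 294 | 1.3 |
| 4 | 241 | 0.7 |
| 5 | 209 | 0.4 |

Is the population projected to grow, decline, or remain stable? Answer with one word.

lx = nx/n0 = nx/600: 1, 0.80833…, 0.64167…, 0.49, 0.40167…, 0.34833…
R0 = Σ lx·mx = 0 + 0.808333… + 0.77… + 0.637 + 0.281167… + 0.139333… = 2.635833…
R0 > 1, so the population is growing.

growing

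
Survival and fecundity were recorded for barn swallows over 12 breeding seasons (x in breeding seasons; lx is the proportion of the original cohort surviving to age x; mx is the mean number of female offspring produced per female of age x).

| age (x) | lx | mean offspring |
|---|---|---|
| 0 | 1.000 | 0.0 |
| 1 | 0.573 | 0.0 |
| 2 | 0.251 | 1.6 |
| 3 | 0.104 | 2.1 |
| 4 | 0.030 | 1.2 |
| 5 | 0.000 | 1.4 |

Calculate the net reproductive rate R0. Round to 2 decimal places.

0.66

lx·mx by age: 0, 0, 0.4016, 0.2184, 0.036, 0
R0 = Σ lx·mx = 0.656 → 0.66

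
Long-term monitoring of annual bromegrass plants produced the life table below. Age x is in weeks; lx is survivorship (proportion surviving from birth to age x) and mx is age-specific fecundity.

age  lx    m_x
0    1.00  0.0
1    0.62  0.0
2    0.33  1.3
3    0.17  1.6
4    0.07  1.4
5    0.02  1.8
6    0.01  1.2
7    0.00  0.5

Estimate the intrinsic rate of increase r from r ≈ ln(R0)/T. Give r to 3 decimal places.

R0 = Σ lx·mx = 0 + 0 + 0.429 + 0.272 + 0.098 + 0.036 + 0.012 + 0 = 0.847
Σ x·lx·mx = 2.318; T = 2.318/0.847 = 2.73672…
r ≈ ln(R0)/T = ln(0.847)/2.73672… = -0.06068… → -0.061

-0.061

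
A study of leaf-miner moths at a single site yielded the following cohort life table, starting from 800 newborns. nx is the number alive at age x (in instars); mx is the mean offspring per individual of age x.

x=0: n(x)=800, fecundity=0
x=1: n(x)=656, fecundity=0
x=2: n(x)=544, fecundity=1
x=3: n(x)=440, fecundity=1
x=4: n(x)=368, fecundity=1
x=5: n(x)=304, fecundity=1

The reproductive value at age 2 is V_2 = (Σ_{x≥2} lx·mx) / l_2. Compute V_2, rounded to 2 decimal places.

lx = nx/n0 = nx/800: 1, 0.82, 0.68, 0.55, 0.46, 0.38
lx·mx for x ≥ 2: 0.68, 0.55, 0.46, 0.38 → sum = 2.07
V_2 = 2.07 / l_2 = 2.07 / 0.68 = 3.044118… → 3.04

3.04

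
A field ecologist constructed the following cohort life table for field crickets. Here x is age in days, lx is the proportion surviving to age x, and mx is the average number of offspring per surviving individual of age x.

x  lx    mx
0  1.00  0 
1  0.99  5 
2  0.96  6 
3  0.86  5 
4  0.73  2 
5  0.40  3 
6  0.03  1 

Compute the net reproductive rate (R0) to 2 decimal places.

17.70

lx·mx by age: 0, 4.95, 5.76, 4.3, 1.46, 1.2, 0.03
R0 = Σ lx·mx = 17.7 → 17.70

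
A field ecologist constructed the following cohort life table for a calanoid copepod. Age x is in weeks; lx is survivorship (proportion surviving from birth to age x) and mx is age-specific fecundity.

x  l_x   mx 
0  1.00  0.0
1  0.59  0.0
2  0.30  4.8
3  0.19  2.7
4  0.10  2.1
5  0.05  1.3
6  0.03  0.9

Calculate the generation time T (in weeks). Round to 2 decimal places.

2.55

lx·mx: 0, 0, 1.44, 0.513, 0.21, 0.065, 0.027 → R0 = 2.255
x·lx·mx: 0, 0, 2.88, 1.539, 0.84, 0.325, 0.162 → Σ = 5.746
T = 5.746 / 2.255 = 2.548115… → 2.55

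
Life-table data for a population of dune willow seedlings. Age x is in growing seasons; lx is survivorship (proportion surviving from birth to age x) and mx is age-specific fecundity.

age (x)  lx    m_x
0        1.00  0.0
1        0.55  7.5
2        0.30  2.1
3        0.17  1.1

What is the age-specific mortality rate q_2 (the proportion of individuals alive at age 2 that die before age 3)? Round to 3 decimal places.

q_2 = (l_2 − l_3) / l_2 = (0.3 − 0.17) / 0.3
     = 0.13 / 0.3 = 0.433333… → 0.433

0.433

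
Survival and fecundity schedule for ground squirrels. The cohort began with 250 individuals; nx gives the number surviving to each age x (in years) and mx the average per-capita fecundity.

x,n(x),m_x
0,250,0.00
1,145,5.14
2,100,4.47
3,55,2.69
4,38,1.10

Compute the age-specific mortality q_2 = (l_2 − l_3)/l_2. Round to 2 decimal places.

0.45

lx = nx/n0 = nx/250: 1, 0.58, 0.4, 0.22, 0.152
q_2 = (l_2 − l_3) / l_2 = (0.4 − 0.22) / 0.4
     = 0.18 / 0.4 = 0.45 → 0.45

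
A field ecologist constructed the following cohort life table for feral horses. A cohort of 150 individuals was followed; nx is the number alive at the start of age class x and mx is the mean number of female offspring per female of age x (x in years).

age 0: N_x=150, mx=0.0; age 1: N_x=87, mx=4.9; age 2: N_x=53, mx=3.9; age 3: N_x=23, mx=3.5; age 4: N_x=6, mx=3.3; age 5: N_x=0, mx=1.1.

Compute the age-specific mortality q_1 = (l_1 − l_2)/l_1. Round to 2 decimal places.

0.39

lx = nx/n0 = nx/150: 1, 0.58, 0.35333…, 0.15333…, 0.04, 0
q_1 = (l_1 − l_2) / l_1 = (0.58 − 0.353333…) / 0.58
     = 0.226667… / 0.58 = 0.390805… → 0.39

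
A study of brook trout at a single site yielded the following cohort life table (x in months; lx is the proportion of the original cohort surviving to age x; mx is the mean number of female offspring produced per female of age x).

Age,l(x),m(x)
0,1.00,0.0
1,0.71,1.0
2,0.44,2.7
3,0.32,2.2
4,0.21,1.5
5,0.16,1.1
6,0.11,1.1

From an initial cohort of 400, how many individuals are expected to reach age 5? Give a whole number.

64

Expected survivors = N0 · l_5 = 400 × 0.16 = 64 → 64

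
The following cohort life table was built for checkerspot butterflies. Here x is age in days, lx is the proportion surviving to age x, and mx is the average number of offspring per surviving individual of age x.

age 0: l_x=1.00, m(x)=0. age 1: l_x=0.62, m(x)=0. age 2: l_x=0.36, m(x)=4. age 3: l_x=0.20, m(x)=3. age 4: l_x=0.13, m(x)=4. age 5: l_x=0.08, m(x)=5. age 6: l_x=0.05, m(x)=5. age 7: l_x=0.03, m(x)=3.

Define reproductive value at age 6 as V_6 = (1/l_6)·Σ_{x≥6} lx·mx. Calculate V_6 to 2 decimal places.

lx·mx for x ≥ 6: 0.25, 0.09 → sum = 0.34
V_6 = 0.34 / l_6 = 0.34 / 0.05 = 6.8 → 6.80

6.80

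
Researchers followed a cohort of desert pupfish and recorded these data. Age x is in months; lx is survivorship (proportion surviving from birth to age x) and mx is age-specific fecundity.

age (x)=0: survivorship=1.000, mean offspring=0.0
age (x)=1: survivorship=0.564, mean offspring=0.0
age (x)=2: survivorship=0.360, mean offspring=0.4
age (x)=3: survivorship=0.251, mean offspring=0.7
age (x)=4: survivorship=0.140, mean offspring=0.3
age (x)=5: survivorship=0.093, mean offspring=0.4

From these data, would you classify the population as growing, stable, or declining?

R0 = Σ lx·mx = 0 + 0 + 0.144 + 0.1757 + 0.042 + 0.0372 = 0.3989
R0 < 1, so the population is declining.

declining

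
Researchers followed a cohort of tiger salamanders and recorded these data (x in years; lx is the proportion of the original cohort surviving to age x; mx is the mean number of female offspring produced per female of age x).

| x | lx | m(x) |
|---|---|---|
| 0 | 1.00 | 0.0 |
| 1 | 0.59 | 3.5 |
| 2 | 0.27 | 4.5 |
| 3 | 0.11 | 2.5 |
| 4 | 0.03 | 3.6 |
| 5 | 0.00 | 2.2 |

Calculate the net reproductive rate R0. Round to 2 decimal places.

3.66

lx·mx by age: 0, 2.065, 1.215, 0.275, 0.108, 0
R0 = Σ lx·mx = 3.663 → 3.66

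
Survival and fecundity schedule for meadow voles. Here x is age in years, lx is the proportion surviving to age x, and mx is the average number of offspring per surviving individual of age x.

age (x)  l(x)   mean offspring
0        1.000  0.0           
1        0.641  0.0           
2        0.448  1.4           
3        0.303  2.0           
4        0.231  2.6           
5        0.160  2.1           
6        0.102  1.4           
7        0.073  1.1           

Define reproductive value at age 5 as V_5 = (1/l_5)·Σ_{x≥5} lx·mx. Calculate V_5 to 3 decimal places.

lx·mx for x ≥ 5: 0.336, 0.1428, 0.0803 → sum = 0.5591
V_5 = 0.5591 / l_5 = 0.5591 / 0.16 = 3.494375 → 3.494

3.494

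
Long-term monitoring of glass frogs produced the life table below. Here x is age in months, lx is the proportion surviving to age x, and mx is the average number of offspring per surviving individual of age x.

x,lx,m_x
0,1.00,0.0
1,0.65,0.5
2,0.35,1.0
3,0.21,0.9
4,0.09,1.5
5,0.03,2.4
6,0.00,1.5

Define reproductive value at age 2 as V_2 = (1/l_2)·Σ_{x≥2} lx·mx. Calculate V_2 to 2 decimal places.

2.13

lx·mx for x ≥ 2: 0.35, 0.189, 0.135, 0.072, 0 → sum = 0.746
V_2 = 0.746 / l_2 = 0.746 / 0.35 = 2.131429… → 2.13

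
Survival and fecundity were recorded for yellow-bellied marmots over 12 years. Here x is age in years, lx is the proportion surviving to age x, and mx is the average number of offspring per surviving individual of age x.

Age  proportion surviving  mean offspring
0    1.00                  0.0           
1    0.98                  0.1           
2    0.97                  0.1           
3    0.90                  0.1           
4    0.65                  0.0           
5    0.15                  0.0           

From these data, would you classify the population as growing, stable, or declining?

R0 = Σ lx·mx = 0 + 0.098 + 0.097 + 0.09 + 0 + 0 = 0.285
R0 < 1, so the population is declining.

declining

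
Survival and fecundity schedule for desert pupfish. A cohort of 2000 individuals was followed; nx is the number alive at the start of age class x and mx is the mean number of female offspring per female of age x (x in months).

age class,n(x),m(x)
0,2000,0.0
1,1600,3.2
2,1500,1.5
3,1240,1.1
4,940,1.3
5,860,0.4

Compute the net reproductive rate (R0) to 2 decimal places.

lx = nx/n0 = nx/2000: 1, 0.8, 0.75, 0.62, 0.47, 0.43
lx·mx by age: 0, 2.56, 1.125, 0.682, 0.611, 0.172
R0 = Σ lx·mx = 5.15 → 5.15

5.15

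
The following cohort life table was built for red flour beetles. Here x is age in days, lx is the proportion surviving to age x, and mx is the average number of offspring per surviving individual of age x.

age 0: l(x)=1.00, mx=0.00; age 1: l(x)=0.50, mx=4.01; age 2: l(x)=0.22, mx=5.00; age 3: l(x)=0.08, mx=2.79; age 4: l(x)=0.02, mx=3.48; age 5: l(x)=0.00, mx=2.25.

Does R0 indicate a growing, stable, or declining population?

R0 = Σ lx·mx = 0 + 2.005 + 1.1 + 0.2232 + 0.0696 + 0 = 3.3978
R0 > 1, so the population is growing.

growing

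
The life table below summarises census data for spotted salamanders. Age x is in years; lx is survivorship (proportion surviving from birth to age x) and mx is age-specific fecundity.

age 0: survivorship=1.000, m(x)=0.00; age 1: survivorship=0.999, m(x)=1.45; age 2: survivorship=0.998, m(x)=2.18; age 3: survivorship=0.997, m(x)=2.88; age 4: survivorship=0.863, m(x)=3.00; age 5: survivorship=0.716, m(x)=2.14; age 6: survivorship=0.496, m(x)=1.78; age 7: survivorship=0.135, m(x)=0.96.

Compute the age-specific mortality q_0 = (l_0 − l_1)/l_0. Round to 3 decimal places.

q_0 = (l_0 − l_1) / l_0 = (1 − 0.999) / 1
     = 0.001 / 1 = 0.001 → 0.001

0.001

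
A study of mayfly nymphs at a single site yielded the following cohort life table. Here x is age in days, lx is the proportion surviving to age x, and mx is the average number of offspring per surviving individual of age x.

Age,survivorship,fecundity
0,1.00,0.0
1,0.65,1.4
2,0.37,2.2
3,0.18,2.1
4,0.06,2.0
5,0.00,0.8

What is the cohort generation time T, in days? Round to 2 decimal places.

lx·mx: 0, 0.91, 0.814, 0.378, 0.12, 0 → R0 = 2.222
x·lx·mx: 0, 0.91, 1.628, 1.134, 0.48, 0 → Σ = 4.152
T = 4.152 / 2.222 = 1.868587… → 1.87

1.87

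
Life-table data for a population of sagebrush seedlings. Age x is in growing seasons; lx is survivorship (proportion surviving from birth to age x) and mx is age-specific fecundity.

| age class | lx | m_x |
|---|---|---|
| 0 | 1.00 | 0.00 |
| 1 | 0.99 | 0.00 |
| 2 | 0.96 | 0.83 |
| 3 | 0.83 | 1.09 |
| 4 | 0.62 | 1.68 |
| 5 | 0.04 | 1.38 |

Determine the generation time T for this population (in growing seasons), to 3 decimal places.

lx·mx: 0, 0, 0.7968, 0.9047, 1.0416, 0.0552 → R0 = 2.7983
x·lx·mx: 0, 0, 1.5936, 2.7141, 4.1664, 0.276 → Σ = 8.7501
T = 8.7501 / 2.7983 = 3.126934… → 3.127

3.127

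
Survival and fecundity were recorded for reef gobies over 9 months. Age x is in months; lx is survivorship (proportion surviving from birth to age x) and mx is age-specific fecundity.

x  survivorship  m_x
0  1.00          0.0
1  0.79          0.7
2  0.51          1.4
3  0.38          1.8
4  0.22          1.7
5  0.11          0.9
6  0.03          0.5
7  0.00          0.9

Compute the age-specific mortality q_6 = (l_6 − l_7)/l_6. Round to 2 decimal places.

1.00

q_6 = (l_6 − l_7) / l_6 = (0.03 − 0) / 0.03
     = 0.03 / 0.03 = 1 → 1.00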